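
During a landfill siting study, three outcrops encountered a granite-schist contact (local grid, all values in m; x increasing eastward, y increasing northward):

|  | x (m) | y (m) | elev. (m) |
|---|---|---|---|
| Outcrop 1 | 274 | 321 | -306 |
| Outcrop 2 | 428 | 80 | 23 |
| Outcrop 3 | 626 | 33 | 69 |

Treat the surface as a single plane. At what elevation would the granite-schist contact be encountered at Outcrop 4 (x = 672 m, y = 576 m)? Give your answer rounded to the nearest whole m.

Two edge vectors: Outcrop 1→Outcrop 2 = (154, -241, 329), Outcrop 1→Outcrop 3 = (352, -288, 375).
Normal n = (Outcrop 1→Outcrop 2) × (Outcrop 1→Outcrop 3) = (4377, 58058, 40480).
So ∂z/∂x = −n_x/n_z = −0.10813 and ∂z/∂y = −n_y/n_z = −1.43424.
Intercept c from Outcrop 1: -306 + 29.63 + 460.39 = 184.02.
At (672, 576): z = −72.7 − 826.1 + 184.02 = -714.8 m.

-715 m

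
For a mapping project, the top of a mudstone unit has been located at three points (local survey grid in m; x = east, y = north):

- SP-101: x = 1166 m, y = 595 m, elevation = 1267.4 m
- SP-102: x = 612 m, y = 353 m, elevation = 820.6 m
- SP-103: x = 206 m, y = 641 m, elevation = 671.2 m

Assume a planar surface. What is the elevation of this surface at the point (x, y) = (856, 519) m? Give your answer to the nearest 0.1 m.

1040.1 m

Let the plane be z = a·x + b·y + c.
SP-102−SP-101: −554a − 242b = −446.8;  SP-103−SP-101: −960a + 46b = −596.2.
Solving gives a = 0.639374, b = 0.382590.
Then c = 1267.4 − a·1166 − b·595 = 294.25.
At (856, 519): z = 547.3 + 198.6 + 294.25 = 1040.1 m.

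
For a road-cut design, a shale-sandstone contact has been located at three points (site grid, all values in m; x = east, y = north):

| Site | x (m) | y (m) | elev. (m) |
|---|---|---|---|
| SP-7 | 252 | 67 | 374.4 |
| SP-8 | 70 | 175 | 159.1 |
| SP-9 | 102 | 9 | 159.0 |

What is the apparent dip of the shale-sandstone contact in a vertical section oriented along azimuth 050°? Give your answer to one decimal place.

49.9°

Two edge vectors: SP-7→SP-8 = (-182, 108, -215.3), SP-7→SP-9 = (-150, -58, -215.4).
Normal n = (SP-7→SP-8) × (SP-7→SP-9) = (-35750.6, -6907.8, 26756).
So ∂z/∂x = −n_x/n_z = 1.33617 and ∂z/∂y = −n_y/n_z = 0.25818.
Unit vector along 050° is (sin 50°, cos 50°) = (0.7660, 0.6428).
Slope in that direction = a·(0.7660) + b·(0.6428) = 1.18952.
Apparent dip = arctan|1.18952| = 49.9° (true dip is 53.7°, so apparent ≤ true as expected).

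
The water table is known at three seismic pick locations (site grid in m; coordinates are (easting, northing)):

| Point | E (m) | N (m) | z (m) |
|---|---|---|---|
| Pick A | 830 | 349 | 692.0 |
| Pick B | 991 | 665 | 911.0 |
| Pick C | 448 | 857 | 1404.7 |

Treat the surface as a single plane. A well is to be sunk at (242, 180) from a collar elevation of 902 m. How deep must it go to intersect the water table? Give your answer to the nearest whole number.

45 m

Two edge vectors: Pick A→Pick B = (161, 316, 219), Pick A→Pick C = (-382, 508, 712.7).
Normal n = (Pick A→Pick B) × (Pick A→Pick C) = (113961.2, -198402.7, 202500).
So ∂z/∂E = −n_x/n_z = −0.56277 and ∂z/∂N = −n_y/n_z = 0.97977.
Intercept c from Pick A: 692 + 467.10 − 341.94 = 817.16.
At (242, 180): z_contact = −136.2 + 176.4 + 817.16 = 857.3 m.
Depth below ground = 902 − 857.3 = 45 m.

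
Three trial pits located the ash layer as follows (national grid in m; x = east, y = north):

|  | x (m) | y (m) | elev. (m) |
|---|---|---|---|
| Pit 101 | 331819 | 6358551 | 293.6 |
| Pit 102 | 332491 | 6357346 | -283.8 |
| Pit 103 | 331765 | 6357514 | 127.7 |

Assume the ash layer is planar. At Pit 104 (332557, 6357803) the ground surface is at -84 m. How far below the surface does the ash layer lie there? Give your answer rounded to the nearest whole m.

Two edge vectors: Pit 101→Pit 102 = (672, -1205, -577.4), Pit 101→Pit 103 = (-54, -1037, -165.9).
Normal n = (Pit 101→Pit 102) × (Pit 101→Pit 103) = (-398854.3, 142664.4, -761934).
So ∂z/∂x = −n_x/n_z = −0.52347618 and ∂z/∂y = −n_y/n_z = 0.18723984.
Intercept c from Pit 101: 293.6 + 173699.34 − 1190574.07 = −1016581.13.
At (332557, 6357803): z_contact = −174085.7 + 1190434.0 − 1016581.13 = -232.8 m.
Depth below ground = -84 − (-232.8) = 149 m.

149 m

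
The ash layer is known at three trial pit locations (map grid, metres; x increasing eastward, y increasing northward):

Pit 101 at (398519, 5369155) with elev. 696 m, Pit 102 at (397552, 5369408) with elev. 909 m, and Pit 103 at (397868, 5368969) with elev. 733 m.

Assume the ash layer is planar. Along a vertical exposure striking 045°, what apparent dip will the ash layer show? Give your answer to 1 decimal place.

6.3°

Two edge vectors: Pit 101→Pit 102 = (-967, 253, 213), Pit 101→Pit 103 = (-651, -186, 37).
Normal n = (Pit 101→Pit 102) × (Pit 101→Pit 103) = (48979, -102884, 344565).
So ∂z/∂x = −n_x/n_z = −0.14215 and ∂z/∂y = −n_y/n_z = 0.29859.
Unit vector along 045° is (sin 45°, cos 45°) = (0.7071, 0.7071).
Slope in that direction = a·(0.7071) + b·(0.7071) = 0.11062.
Apparent dip = arctan|0.11062| = 6.3° (true dip is 18.3°, so apparent ≤ true as expected).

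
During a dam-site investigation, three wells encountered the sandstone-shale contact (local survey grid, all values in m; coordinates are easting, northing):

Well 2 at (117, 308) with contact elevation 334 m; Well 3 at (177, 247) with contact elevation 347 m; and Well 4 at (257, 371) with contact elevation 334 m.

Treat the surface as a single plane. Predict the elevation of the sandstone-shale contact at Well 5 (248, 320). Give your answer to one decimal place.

340.9 m

Two edge vectors: Well 2→Well 3 = (60, -61, 13), Well 2→Well 4 = (140, 63, 0).
Normal n = (Well 2→Well 3) × (Well 2→Well 4) = (-819, 1820, 12320).
So ∂z/∂easting = −n_x/n_z = 0.06648 and ∂z/∂northing = −n_y/n_z = −0.14773.
Intercept c from Well 2: 334 − 7.78 + 45.50 = 371.72.
At (248, 320): z = 16.5 − 47.3 + 371.72 = 340.9 m.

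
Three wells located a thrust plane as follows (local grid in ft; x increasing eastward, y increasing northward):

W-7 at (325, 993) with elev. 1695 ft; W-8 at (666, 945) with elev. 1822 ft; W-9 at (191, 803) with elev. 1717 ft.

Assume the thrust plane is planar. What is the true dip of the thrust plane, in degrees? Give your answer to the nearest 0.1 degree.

25.3°

Let the plane be z = a·x + b·y + c.
W-8−W-7: 341a − 48b = 127;  W-9−W-7: −134a − 190b = 22.
Solving gives a = 0.32397, b = −0.34428.
Gradient magnitude |∇z| = √(a² + b²) = √(0.10496 + 0.11853) = 0.47274.
True dip = arctan(0.47274) = 25.3°, dipping toward NW (azimuth ≈ 317°).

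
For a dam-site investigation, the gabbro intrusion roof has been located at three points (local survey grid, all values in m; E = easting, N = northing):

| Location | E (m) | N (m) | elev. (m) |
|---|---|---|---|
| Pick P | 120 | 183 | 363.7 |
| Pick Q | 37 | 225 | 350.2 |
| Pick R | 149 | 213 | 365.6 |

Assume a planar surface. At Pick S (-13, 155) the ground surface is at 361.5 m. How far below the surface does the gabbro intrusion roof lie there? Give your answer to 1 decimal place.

Two edge vectors: Pick P→Pick Q = (-83, 42, -13.5), Pick P→Pick R = (29, 30, 1.9).
Normal n = (Pick P→Pick Q) × (Pick P→Pick R) = (484.8, -233.8, -3708).
So ∂z/∂E = −n_x/n_z = 0.13074 and ∂z/∂N = −n_y/n_z = −0.06305.
Intercept c from Pick P: 363.7 − 15.69 + 11.54 = 359.55.
At (-13, 155): z_contact = −1.70 − 9.77 + 359.55 = 348.08 m.
Depth below ground = 361.5 − 348.08 = 13.4 m.

13.4 m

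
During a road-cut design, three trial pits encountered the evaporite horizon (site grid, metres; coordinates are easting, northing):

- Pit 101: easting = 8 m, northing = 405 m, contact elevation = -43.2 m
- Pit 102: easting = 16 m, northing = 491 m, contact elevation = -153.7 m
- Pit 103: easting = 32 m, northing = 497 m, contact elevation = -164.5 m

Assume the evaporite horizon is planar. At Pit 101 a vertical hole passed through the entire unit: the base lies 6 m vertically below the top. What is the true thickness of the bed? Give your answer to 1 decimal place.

Two edge vectors: Pit 101→Pit 102 = (8, 86, -110.5), Pit 101→Pit 103 = (24, 92, -121.3).
Normal n = (Pit 101→Pit 102) × (Pit 101→Pit 103) = (-265.8, -1681.6, -1328).
So ∂z/∂easting = −n_x/n_z = −0.20015 and ∂z/∂northing = −n_y/n_z = −1.26627.
|∇z| = √(a²+b²) = 1.28199, so dip δ = arctan(1.28199) = 52.04°.
True thickness = vertical thickness × cos δ = 6 × cos 52.04° = 3.7 m.

3.7 m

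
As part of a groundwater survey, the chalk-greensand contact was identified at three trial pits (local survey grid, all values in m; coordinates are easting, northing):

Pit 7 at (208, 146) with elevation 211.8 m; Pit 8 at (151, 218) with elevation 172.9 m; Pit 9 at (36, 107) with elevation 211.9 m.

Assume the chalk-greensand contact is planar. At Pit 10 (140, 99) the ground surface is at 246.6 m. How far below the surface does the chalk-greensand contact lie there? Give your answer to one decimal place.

20.3 m

Two edge vectors: Pit 7→Pit 8 = (-57, 72, -38.9), Pit 7→Pit 9 = (-172, -39, 0.1).
Normal n = (Pit 7→Pit 8) × (Pit 7→Pit 9) = (-1509.9, 6696.5, 14607).
So ∂z/∂easting = −n_x/n_z = 0.10337 and ∂z/∂northing = −n_y/n_z = −0.45844.
Intercept c from Pit 7: 211.8 − 21.50 + 66.93 = 257.23.
At (140, 99): z_contact = 14.47 − 45.39 + 257.23 = 226.32 m.
Depth below ground = 246.6 − 226.32 = 20.3 m.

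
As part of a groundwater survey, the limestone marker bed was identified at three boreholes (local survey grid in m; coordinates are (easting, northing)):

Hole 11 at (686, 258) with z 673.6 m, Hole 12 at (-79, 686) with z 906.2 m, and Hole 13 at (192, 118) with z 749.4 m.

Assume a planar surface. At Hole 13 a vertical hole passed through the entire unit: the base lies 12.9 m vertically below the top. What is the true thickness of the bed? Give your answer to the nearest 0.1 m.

12.5 m

Let the plane be z = a·E + b·N + c.
Hole 12−Hole 11: −765a + 428b = 232.6;  Hole 13−Hole 11: −494a − 140b = 75.8.
Solving gives a = −0.20408, b = 0.17869.
|∇z| = √(a²+b²) = 0.27125, so dip δ = arctan(0.27125) = 15.18°.
True thickness = vertical thickness × cos δ = 12.9 × cos 15.18° = 12.5 m.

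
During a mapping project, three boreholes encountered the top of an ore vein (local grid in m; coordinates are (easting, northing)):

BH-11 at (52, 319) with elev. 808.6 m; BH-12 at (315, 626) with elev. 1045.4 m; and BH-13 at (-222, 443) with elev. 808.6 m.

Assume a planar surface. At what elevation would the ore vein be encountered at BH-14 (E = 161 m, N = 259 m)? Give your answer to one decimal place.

Let the plane be z = a·E + b·N + c.
BH-12−BH-11: 263a + 307b = 236.8;  BH-13−BH-11: −274a + 124b = 0.
Solving gives a = 0.25155, b = 0.55584.
Then c = 808.6 − a·52 − b·319 = 618.21.
At (161, 259): z = 40.5 + 144.0 + 618.21 = 802.7 m.

802.7 m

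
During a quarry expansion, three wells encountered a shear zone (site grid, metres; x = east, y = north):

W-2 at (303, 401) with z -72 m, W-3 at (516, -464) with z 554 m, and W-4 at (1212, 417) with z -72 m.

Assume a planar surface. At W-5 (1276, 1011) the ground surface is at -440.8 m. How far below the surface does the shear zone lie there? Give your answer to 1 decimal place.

Two edge vectors: W-2→W-3 = (213, -865, 626), W-2→W-4 = (909, 16, 0).
Normal n = (W-2→W-3) × (W-2→W-4) = (-10016, 569034, 789693).
So ∂z/∂x = −n_x/n_z = 0.012683 and ∂z/∂y = −n_y/n_z = −0.720576.
Intercept c from W-2: -72 − 3.84 + 288.95 = 213.11.
At (1276, 1011): z_contact = 16.18 − 728.50 + 213.11 = -499.21 m.
Depth below ground = -440.8 − (-499.21) = 58.4 m.

58.4 m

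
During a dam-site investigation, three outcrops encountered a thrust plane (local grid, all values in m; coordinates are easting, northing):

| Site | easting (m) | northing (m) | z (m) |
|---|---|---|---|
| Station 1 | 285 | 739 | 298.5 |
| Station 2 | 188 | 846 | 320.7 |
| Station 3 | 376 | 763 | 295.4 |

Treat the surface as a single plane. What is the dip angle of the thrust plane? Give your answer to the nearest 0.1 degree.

9.1°

Two edge vectors: Station 1→Station 2 = (-97, 107, 22.2), Station 1→Station 3 = (91, 24, -3.1).
Normal n = (Station 1→Station 2) × (Station 1→Station 3) = (-864.5, 1719.5, -12065).
So ∂z/∂easting = −n_x/n_z = −0.07165 and ∂z/∂northing = −n_y/n_z = 0.14252.
Gradient magnitude |∇z| = √(a² + b²) = √(0.00513 + 0.02031) = 0.15952.
True dip = arctan(0.15952) = 9.1°, dipping toward SSE (azimuth ≈ 153°).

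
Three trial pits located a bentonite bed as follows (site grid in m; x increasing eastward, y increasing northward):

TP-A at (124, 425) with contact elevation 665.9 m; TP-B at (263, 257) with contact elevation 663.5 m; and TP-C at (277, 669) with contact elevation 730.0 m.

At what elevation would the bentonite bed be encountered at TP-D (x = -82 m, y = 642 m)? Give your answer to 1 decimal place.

Two edge vectors: TP-A→TP-B = (139, -168, -2.4), TP-A→TP-C = (153, 244, 64.1).
Normal n = (TP-A→TP-B) × (TP-A→TP-C) = (-10183.2, -9277.1, 59620).
So ∂z/∂x = −n_x/n_z = 0.17080 and ∂z/∂y = −n_y/n_z = 0.15560.
Intercept c from TP-A: 665.9 − 21.18 − 66.13 = 578.59.
At (-82, 642): z = −14.0 + 99.9 + 578.59 = 664.5 m.

664.5 m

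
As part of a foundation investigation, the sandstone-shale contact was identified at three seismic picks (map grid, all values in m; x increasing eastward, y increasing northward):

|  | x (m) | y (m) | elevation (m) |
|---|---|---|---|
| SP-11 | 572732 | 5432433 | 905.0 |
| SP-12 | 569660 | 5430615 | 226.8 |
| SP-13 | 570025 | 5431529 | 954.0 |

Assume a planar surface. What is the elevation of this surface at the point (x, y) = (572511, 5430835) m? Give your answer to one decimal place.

-503.0 m

Let the plane be z = a·x + b·y + c.
SP-12−SP-11: −3072a − 1818b = −678.2;  SP-13−SP-11: −2707a − 904b = 49.
Solving gives a = −0.327470551, b = 0.926396883.
Then c = 905 − a·572732 − b·5432433 = −4844131.14.
At (572511, 5430835): z = −187480.5 + 5031108.6 − 4844131.14 = -503.0 m.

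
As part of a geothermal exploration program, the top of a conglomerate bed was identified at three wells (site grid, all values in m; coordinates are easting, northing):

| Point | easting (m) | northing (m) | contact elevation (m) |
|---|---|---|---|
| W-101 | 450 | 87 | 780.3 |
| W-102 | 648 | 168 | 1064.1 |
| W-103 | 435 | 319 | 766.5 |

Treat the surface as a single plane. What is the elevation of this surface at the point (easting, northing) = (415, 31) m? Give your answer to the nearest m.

729 m

Let the plane be z = a·easting + b·northing + c.
W-102−W-101: 198a + 81b = 283.8;  W-103−W-101: −15a + 232b = −13.8.
Solving gives a = 1.42011, b = 0.03233.
Then c = 780.3 − a·450 − b·87 = 138.44.
At (415, 31): z = 589.3 + 1.0 + 138.44 = 728.8 m.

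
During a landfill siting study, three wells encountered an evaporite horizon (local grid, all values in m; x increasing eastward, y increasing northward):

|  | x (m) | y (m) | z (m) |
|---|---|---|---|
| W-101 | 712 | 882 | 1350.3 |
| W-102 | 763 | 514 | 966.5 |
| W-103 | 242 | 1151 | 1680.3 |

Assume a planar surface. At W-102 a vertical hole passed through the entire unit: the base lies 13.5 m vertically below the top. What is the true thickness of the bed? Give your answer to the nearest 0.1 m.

Let the plane be z = a·x + b·y + c.
W-102−W-101: 51a − 368b = −383.8;  W-103−W-101: −470a + 269b = 330.
Solving gives a = −0.11428, b = 1.02710.
|∇z| = √(a²+b²) = 1.03344, so dip δ = arctan(1.03344) = 45.94°.
True thickness = vertical thickness × cos δ = 13.5 × cos 45.94° = 9.4 m.

9.4 m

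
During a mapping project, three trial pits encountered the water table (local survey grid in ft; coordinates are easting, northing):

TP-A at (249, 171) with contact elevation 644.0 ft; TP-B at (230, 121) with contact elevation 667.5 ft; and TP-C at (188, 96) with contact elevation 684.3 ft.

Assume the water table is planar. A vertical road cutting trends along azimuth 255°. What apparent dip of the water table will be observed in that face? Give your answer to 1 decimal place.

14.4°

Let the plane be z = a·easting + b·northing + c.
TP-B−TP-A: −19a − 50b = 23.5;  TP-C−TP-A: −61a − 75b = 40.3.
Solving gives a = −0.15538, b = −0.41095.
Unit vector along 255° is (sin 255°, cos 255°) = (-0.9659, -0.2588).
Slope in that direction = a·(-0.9659) + b·(-0.2588) = 0.25645.
Apparent dip = arctan|0.25645| = 14.4° (true dip is 23.7°, so apparent ≤ true as expected).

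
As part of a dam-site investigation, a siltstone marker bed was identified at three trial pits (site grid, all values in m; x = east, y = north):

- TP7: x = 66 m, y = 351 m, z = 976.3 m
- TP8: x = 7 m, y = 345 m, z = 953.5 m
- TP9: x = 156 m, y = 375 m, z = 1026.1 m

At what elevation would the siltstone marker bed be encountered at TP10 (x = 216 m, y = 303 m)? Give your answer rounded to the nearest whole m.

970 m

Two edge vectors: TP7→TP8 = (-59, -6, -22.8), TP7→TP9 = (90, 24, 49.8).
Normal n = (TP7→TP8) × (TP7→TP9) = (248.4, 886.2, -876).
So ∂z/∂x = −n_x/n_z = 0.28356 and ∂z/∂y = −n_y/n_z = 1.01164.
Intercept c from TP7: 976.3 − 18.72 − 355.09 = 602.50.
At (216, 303): z = 61.2 + 306.5 + 602.50 = 970.3 m.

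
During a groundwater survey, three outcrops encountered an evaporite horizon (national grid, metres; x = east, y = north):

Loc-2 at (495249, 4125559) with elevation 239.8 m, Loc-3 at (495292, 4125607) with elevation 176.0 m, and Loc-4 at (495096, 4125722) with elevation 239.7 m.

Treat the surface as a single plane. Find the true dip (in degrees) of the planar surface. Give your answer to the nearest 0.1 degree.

Let the plane be z = a·x + b·y + c.
Loc-3−Loc-2: 43a + 48b = −63.8;  Loc-4−Loc-2: −153a + 163b = −0.1.
Solving gives a = −0.72421, b = −0.68039.
Gradient magnitude |∇z| = √(a² + b²) = √(0.52448 + 0.46294) = 0.99369.
True dip = arctan(0.99369) = 44.8°, dipping toward NE (azimuth ≈ 047°).

44.8°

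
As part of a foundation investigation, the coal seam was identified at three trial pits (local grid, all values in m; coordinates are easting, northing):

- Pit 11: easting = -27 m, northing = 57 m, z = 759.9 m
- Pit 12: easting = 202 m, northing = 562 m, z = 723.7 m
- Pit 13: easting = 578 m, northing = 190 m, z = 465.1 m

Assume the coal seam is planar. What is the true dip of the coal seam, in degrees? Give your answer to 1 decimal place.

28.8°

Two edge vectors: Pit 11→Pit 12 = (229, 505, -36.2), Pit 11→Pit 13 = (605, 133, -294.8).
Normal n = (Pit 11→Pit 12) × (Pit 11→Pit 13) = (-144059.4, 45608.2, -275068).
So ∂z/∂easting = −n_x/n_z = −0.52372 and ∂z/∂northing = −n_y/n_z = 0.16581.
Gradient magnitude |∇z| = √(a² + b²) = √(0.27429 + 0.02749) = 0.54934.
True dip = arctan(0.54934) = 28.8°, dipping toward ESE (azimuth ≈ 108°).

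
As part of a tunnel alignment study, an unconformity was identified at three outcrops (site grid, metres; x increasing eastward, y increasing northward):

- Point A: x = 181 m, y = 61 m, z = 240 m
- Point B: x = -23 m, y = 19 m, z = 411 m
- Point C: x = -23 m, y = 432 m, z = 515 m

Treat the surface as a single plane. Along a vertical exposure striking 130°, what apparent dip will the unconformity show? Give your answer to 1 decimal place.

Let the plane be z = a·x + b·y + c.
Point B−Point A: −204a − 42b = 171;  Point C−Point A: −204a + 371b = 275.
Solving gives a = −0.89008, b = 0.25182.
Unit vector along 130° is (sin 130°, cos 130°) = (0.7660, -0.6428).
Slope in that direction = a·(0.7660) + b·(-0.6428) = −0.84370.
Apparent dip = arctan|0.84370| = 40.2° (true dip is 42.8°, so apparent ≤ true as expected).

40.2°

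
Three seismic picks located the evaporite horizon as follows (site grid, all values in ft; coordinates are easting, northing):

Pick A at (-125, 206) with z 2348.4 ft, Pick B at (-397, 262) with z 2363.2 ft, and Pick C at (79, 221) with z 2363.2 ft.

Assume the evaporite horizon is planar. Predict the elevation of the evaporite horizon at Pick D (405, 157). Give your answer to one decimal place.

2346.9 ft

Let the plane be z = a·easting + b·northing + c.
Pick B−Pick A: −272a + 56b = 14.8;  Pick C−Pick A: 204a + 15b = 14.8.
Solving gives a = 0.03914, b = 0.45439.
Then c = 2348.4 − a·-125 − b·206 = 2259.69.
At (405, 157): z = 15.9 + 71.3 + 2259.69 = 2346.9 ft.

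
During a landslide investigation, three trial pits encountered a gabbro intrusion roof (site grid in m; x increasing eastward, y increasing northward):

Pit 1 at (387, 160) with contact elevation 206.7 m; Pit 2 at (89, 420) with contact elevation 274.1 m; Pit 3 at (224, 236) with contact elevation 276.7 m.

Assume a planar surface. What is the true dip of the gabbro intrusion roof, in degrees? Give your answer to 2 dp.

39.71°

Let the plane be z = a·x + b·y + c.
Pit 2−Pit 1: −298a + 260b = 67.4;  Pit 3−Pit 1: −163a + 76b = 70.
Solving gives a = −0.66276, b = −0.50040.
Gradient magnitude |∇z| = √(a² + b²) = √(0.43925 + 0.25040) = 0.83045.
True dip = arctan(0.83045) = 39.71°, dipping toward NE (azimuth ≈ 053°).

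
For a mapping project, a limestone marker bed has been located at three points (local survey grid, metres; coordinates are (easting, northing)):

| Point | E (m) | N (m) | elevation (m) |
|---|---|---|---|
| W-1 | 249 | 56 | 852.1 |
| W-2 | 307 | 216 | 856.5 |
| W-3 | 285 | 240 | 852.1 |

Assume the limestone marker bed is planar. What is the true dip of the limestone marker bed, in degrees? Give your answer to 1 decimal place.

Two edge vectors: W-1→W-2 = (58, 160, 4.4), W-1→W-3 = (36, 184, 0).
Normal n = (W-1→W-2) × (W-1→W-3) = (-809.6, 158.4, 4912).
So ∂z/∂E = −n_x/n_z = 0.16482 and ∂z/∂N = −n_y/n_z = −0.03225.
Gradient magnitude |∇z| = √(a² + b²) = √(0.02717 + 0.00104) = 0.16795.
True dip = arctan(0.16795) = 9.5°, dipping toward W (azimuth ≈ 281°).

9.5°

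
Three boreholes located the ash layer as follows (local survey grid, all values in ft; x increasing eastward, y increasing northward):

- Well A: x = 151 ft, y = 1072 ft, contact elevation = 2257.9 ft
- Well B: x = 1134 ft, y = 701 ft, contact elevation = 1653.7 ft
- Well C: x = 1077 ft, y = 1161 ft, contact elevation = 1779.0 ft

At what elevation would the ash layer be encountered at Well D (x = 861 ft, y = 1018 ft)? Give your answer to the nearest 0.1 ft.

1865.5 ft

Two edge vectors: Well A→Well B = (983, -371, -604.2), Well A→Well C = (926, 89, -478.9).
Normal n = (Well A→Well B) × (Well A→Well C) = (231445.7, -88730.5, 431033).
So ∂z/∂x = −n_x/n_z = −0.536956 and ∂z/∂y = −n_y/n_z = 0.205855.
Intercept c from Well A: 2257.9 + 81.08 − 220.68 = 2118.30.
At (861, 1018): z = −462.3 + 209.6 + 2118.30 = 1865.5 ft.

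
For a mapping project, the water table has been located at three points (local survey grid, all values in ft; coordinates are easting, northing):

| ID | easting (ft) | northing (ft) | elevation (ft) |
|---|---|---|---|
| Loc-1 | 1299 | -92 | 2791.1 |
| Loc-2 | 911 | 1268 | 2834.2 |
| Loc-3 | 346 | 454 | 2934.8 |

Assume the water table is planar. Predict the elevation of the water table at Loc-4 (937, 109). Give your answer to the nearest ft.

2846 ft

Let the plane be z = a·easting + b·northing + c.
Loc-2−Loc-1: −388a + 1360b = 43.1;  Loc-3−Loc-1: −953a + 546b = 143.7.
Solving gives a = −0.15854, b = −0.01354.
Then c = 2791.1 − a·1299 − b·-92 = 2995.80.
At (937, 109): z = −148.6 − 1.5 + 2995.80 = 2845.8 ft.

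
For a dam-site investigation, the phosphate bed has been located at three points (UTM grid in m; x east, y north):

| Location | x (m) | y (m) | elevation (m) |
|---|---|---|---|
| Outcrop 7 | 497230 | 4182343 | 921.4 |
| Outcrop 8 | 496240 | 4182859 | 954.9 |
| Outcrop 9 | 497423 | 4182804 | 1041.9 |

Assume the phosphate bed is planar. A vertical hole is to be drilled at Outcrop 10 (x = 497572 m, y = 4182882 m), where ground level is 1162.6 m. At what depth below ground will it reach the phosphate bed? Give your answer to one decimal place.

Two edge vectors: Outcrop 7→Outcrop 8 = (-990, 516, 33.5), Outcrop 7→Outcrop 9 = (193, 461, 120.5).
Normal n = (Outcrop 7→Outcrop 8) × (Outcrop 7→Outcrop 9) = (46734.5, 125760.5, -555978).
So ∂z/∂x = −n_x/n_z = 0.084058182 and ∂z/∂y = −n_y/n_z = 0.226196900.
Intercept c from Outcrop 7: 921.4 − 41796.25 − 946033.02 = −986907.87.
At (497572, 4182882): z_contact = 41825.00 + 946154.94 − 986907.87 = 1072.07 m.
Depth below ground = 1162.6 − 1072.07 = 90.5 m.

90.5 m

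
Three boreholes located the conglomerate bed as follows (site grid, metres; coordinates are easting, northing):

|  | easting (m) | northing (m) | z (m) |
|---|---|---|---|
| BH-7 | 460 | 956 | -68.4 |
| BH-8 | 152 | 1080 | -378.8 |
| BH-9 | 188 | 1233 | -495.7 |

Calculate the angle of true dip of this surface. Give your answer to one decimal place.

48.1°

Two edge vectors: BH-7→BH-8 = (-308, 124, -310.4), BH-7→BH-9 = (-272, 277, -427.3).
Normal n = (BH-7→BH-8) × (BH-7→BH-9) = (32995.6, -47179.6, -51588).
So ∂z/∂easting = −n_x/n_z = 0.63960 and ∂z/∂northing = −n_y/n_z = −0.91455.
Gradient magnitude |∇z| = √(a² + b²) = √(0.40909 + 0.83639) = 1.11601.
True dip = arctan(1.11601) = 48.1°, dipping toward NW (azimuth ≈ 325°).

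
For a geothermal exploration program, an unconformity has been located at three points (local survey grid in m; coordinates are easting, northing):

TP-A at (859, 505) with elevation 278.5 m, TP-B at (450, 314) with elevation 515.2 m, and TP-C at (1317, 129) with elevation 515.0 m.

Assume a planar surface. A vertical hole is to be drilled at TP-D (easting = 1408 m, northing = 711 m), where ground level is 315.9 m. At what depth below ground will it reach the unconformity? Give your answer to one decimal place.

Two edge vectors: TP-A→TP-B = (-409, -191, 236.7), TP-A→TP-C = (458, -376, 236.5).
Normal n = (TP-A→TP-B) × (TP-A→TP-C) = (43827.7, 205137.1, 241262).
So ∂z/∂easting = −n_x/n_z = −0.181660 and ∂z/∂northing = −n_y/n_z = −0.850267.
Intercept c from TP-A: 278.5 + 156.05 + 429.38 = 863.93.
At (1408, 711): z_contact = −255.78 − 604.54 + 863.93 = 3.61 m.
Depth below ground = 315.9 − 3.61 = 312.3 m.

312.3 m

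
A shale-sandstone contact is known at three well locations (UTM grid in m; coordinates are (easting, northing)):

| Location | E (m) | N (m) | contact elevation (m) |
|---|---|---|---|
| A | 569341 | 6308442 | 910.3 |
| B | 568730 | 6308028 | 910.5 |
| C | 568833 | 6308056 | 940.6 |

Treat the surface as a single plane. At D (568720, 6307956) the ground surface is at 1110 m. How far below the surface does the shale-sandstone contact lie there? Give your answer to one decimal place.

152.5 m

Let the plane be z = a·E + b·N + c.
B−A: −611a − 414b = 0.2;  C−A: −508a − 386b = 30.3.
Solving gives a = 0.488250960, b = −0.721066030.
Then c = 910.3 − a·569341 − b·6308442 = 4271732.24.
At (568720, 6307956): z_contact = 277678.09 − 4548452.79 + 4271732.24 = 957.53 m.
Depth below ground = 1110 − 957.53 = 152.5 m.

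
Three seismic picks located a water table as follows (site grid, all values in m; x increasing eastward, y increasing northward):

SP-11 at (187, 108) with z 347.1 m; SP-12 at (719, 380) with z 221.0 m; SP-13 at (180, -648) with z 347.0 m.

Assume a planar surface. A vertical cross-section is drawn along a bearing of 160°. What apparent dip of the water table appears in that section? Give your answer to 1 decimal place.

Let the plane be z = a·x + b·y + c.
SP-12−SP-11: 532a + 272b = −126.1;  SP-13−SP-11: −7a − 756b = −0.1.
Solving gives a = −0.23823, b = 0.00234.
Unit vector along 160° is (sin 160°, cos 160°) = (0.3420, -0.9397).
Slope in that direction = a·(0.3420) + b·(-0.9397) = −0.08367.
Apparent dip = arctan|0.08367| = 4.8° (true dip is 13.4°, so apparent ≤ true as expected).

4.8°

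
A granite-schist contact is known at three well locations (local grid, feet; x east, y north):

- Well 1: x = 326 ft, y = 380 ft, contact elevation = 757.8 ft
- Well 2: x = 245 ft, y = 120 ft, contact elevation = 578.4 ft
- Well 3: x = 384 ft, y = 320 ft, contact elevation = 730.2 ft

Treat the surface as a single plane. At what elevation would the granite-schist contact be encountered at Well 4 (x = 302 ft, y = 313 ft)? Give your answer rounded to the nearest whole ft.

Two edge vectors: Well 1→Well 2 = (-81, -260, -179.4), Well 1→Well 3 = (58, -60, -27.6).
Normal n = (Well 1→Well 2) × (Well 1→Well 3) = (-3588, -12640.8, 19940).
So ∂z/∂x = −n_x/n_z = 0.17994 and ∂z/∂y = −n_y/n_z = 0.63394.
Intercept c from Well 1: 757.8 − 58.66 − 240.90 = 458.24.
At (302, 313): z = 54.3 + 198.4 + 458.24 = 711.0 ft.

711 ft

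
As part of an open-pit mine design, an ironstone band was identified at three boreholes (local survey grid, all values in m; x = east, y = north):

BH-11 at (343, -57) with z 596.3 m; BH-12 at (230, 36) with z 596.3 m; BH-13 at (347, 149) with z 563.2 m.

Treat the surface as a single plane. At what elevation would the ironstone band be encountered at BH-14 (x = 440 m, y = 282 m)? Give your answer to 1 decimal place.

530.1 m

Two edge vectors: BH-11→BH-12 = (-113, 93, 0), BH-11→BH-13 = (4, 206, -33.1).
Normal n = (BH-11→BH-12) × (BH-11→BH-13) = (-3078.3, -3740.3, -23650).
So ∂z/∂x = −n_x/n_z = −0.13016 and ∂z/∂y = −n_y/n_z = −0.15815.
Intercept c from BH-11: 596.3 + 44.65 − 9.01 = 631.93.
At (440, 282): z = −57.3 − 44.6 + 631.93 = 530.1 m.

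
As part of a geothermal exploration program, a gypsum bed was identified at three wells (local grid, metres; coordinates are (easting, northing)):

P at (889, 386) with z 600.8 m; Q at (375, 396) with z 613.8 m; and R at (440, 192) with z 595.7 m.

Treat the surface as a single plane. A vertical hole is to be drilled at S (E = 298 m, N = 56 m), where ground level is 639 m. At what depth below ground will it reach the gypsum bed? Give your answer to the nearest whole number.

Let the plane be z = a·E + b·N + c.
Q−P: −514a + 10b = 13;  R−P: −449a − 194b = −5.1.
Solving gives a = −0.02371, b = 0.08117.
Then c = 600.8 − a·889 − b·386 = 590.55.
At (298, 56): z_contact = −7.1 + 4.5 + 590.55 = 588.0 m.
Depth below ground = 639 − 588.0 = 51 m.

51 m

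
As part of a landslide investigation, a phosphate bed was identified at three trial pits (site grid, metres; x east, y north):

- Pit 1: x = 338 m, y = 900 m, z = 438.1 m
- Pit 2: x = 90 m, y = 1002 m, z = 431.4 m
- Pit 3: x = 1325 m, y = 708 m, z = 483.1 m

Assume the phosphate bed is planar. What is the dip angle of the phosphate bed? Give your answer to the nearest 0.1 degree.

Two edge vectors: Pit 1→Pit 2 = (-248, 102, -6.7), Pit 1→Pit 3 = (987, -192, 45).
Normal n = (Pit 1→Pit 2) × (Pit 1→Pit 3) = (3303.6, 4547.1, -53058).
So ∂z/∂x = −n_x/n_z = 0.06226 and ∂z/∂y = −n_y/n_z = 0.08570.
Gradient magnitude |∇z| = √(a² + b²) = √(0.00388 + 0.00734) = 0.10593.
True dip = arctan(0.10593) = 6.0°, dipping toward SW (azimuth ≈ 216°).

6.0°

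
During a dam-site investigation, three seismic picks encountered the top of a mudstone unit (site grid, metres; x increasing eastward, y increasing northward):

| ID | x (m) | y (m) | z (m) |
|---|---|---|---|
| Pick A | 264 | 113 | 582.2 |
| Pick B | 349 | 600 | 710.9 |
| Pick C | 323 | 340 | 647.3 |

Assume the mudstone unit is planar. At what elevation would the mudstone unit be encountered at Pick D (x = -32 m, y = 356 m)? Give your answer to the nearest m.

557 m

Two edge vectors: Pick A→Pick B = (85, 487, 128.7), Pick A→Pick C = (59, 227, 65.1).
Normal n = (Pick A→Pick B) × (Pick A→Pick C) = (2488.8, 2059.8, -9438).
So ∂z/∂x = −n_x/n_z = 0.26370 and ∂z/∂y = −n_y/n_z = 0.21825.
Intercept c from Pick A: 582.2 − 69.62 − 24.66 = 487.92.
At (-32, 356): z = −8.4 + 77.7 + 487.92 = 557.2 m.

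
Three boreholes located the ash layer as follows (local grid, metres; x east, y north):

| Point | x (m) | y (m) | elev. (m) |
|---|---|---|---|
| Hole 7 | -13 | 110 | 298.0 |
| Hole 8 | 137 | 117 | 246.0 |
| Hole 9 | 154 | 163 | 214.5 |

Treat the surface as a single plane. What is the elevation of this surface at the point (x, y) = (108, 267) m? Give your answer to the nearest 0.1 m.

Two edge vectors: Hole 7→Hole 8 = (150, 7, -52), Hole 7→Hole 9 = (167, 53, -83.5).
Normal n = (Hole 7→Hole 8) × (Hole 7→Hole 9) = (2171.5, 3841, 6781).
So ∂z/∂x = −n_x/n_z = −0.32023 and ∂z/∂y = −n_y/n_z = −0.56644.
Intercept c from Hole 7: 298 − 4.16 + 62.31 = 356.14.
At (108, 267): z = −34.6 − 151.2 + 356.14 = 170.3 m.

170.3 m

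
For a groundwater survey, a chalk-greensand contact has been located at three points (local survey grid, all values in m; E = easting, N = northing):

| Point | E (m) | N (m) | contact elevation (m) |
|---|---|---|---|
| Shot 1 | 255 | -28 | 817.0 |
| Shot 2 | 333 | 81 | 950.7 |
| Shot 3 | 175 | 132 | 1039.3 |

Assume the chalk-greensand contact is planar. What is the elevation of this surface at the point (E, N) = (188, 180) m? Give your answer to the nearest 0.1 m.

Two edge vectors: Shot 1→Shot 2 = (78, 109, 133.7), Shot 1→Shot 3 = (-80, 160, 222.3).
Normal n = (Shot 1→Shot 2) × (Shot 1→Shot 3) = (2838.7, -28035.4, 21200).
So ∂z/∂E = −n_x/n_z = −0.13390 and ∂z/∂N = −n_y/n_z = 1.32242.
Intercept c from Shot 1: 817 + 34.14 + 37.03 = 888.17.
At (188, 180): z = −25.2 + 238.0 + 888.17 = 1101.0 m.

1101.0 m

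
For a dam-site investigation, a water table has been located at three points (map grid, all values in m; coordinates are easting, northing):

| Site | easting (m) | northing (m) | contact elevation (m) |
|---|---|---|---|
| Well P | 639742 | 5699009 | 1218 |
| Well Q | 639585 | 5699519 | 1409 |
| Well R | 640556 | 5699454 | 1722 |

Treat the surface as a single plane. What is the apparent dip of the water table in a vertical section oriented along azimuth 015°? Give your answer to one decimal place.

29.2°

Let the plane be z = a·easting + b·northing + c.
Well Q−Well P: −157a + 510b = 191;  Well R−Well P: 814a + 445b = 504.
Solving gives a = 0.35473, b = 0.48371.
Unit vector along 015° is (sin 15°, cos 15°) = (0.2588, 0.9659).
Slope in that direction = a·(0.2588) + b·(0.9659) = 0.55904.
Apparent dip = arctan|0.55904| = 29.2° (true dip is 31.0°, so apparent ≤ true as expected).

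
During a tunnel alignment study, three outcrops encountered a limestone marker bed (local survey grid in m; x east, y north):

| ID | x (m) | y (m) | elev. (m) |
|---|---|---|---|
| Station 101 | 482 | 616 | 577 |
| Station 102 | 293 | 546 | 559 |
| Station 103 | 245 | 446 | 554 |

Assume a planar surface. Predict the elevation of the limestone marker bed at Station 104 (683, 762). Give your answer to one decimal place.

Two edge vectors: Station 101→Station 102 = (-189, -70, -18), Station 101→Station 103 = (-237, -170, -23).
Normal n = (Station 101→Station 102) × (Station 101→Station 103) = (-1450, -81, 15540).
So ∂z/∂x = −n_x/n_z = 0.09331 and ∂z/∂y = −n_y/n_z = 0.00521.
Intercept c from Station 101: 577 − 44.97 − 3.21 = 528.81.
At (683, 762): z = 63.7 + 4.0 + 528.81 = 596.5 m.

596.5 m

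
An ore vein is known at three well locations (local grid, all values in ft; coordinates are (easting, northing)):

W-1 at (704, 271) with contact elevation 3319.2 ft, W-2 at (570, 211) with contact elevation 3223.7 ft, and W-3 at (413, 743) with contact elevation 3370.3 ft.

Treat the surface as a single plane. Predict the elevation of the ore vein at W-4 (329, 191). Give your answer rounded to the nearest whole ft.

Two edge vectors: W-1→W-2 = (-134, -60, -95.5), W-1→W-3 = (-291, 472, 51.1).
Normal n = (W-1→W-2) × (W-1→W-3) = (42010, 34637.9, -80708).
So ∂z/∂E = −n_x/n_z = 0.52052 and ∂z/∂N = −n_y/n_z = 0.42918.
Intercept c from W-1: 3319.2 − 366.44 − 116.31 = 2836.45.
At (329, 191): z = 171.3 + 82.0 + 2836.45 = 3089.7 ft.

3090 ft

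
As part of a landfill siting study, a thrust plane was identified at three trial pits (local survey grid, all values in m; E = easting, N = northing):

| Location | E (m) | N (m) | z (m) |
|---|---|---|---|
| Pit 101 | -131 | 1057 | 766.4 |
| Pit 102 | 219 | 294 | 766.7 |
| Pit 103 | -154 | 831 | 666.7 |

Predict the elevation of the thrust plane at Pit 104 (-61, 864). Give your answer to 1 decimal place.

751.9 m

Two edge vectors: Pit 101→Pit 102 = (350, -763, 0.3), Pit 101→Pit 103 = (-23, -226, -99.7).
Normal n = (Pit 101→Pit 102) × (Pit 101→Pit 103) = (76138.9, 34888.1, -96649).
So ∂z/∂E = −n_x/n_z = 0.787788 and ∂z/∂N = −n_y/n_z = 0.360977.
Intercept c from Pit 101: 766.4 + 103.20 − 381.55 = 488.05.
At (-61, 864): z = −48.1 + 311.9 + 488.05 = 751.9 m.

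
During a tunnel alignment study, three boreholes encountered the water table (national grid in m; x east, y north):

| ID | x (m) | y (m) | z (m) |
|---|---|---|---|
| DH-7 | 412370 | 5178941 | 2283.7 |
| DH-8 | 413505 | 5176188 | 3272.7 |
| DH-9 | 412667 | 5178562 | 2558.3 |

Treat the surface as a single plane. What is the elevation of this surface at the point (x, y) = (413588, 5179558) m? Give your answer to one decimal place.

3510.4 m

Let the plane be z = a·x + b·y + c.
DH-8−DH-7: 1135a − 2753b = 989;  DH-9−DH-7: 297a − 379b = 274.6.
Solving gives a = 0.983655246, b = 0.046294480.
Then c = 2283.7 − a·412370 − b·5178941 = −643102.60.
At (413588, 5179558): z = 406828.0 + 239784.9 − 643102.60 = 3510.4 m.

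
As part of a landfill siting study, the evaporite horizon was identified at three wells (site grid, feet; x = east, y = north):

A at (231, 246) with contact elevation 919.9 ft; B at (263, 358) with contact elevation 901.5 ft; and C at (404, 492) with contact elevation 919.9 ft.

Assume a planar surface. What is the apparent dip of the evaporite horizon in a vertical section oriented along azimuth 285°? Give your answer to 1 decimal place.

24.3°

Two edge vectors: A→B = (32, 112, -18.4), A→C = (173, 246, 0).
Normal n = (A→B) × (A→C) = (4526.4, -3183.2, -11504).
So ∂z/∂x = −n_x/n_z = 0.39346 and ∂z/∂y = −n_y/n_z = −0.27670.
Unit vector along 285° is (sin 285°, cos 285°) = (-0.9659, 0.2588).
Slope in that direction = a·(-0.9659) + b·(0.2588) = −0.45167.
Apparent dip = arctan|0.45167| = 24.3° (true dip is 25.7°, so apparent ≤ true as expected).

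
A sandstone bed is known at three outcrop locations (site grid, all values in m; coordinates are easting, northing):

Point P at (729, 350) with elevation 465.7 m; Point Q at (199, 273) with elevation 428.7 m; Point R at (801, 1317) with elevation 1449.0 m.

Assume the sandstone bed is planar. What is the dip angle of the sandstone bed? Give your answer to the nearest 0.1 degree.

45.7°

Let the plane be z = a·easting + b·northing + c.
Point Q−Point P: −530a − 77b = −37;  Point R−Point P: 72a + 967b = 983.3.
Solving gives a = −0.07877, b = 1.02272.
Gradient magnitude |∇z| = √(a² + b²) = √(0.00621 + 1.04596) = 1.02575.
True dip = arctan(1.02575) = 45.7°, dipping toward S (azimuth ≈ 176°).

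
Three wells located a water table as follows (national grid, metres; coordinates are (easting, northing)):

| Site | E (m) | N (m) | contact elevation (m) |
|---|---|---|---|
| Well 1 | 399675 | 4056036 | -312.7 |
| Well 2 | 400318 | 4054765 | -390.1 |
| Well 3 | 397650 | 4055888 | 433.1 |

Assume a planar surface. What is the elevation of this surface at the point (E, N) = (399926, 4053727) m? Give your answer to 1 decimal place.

Two edge vectors: Well 1→Well 2 = (643, -1271, -77.4), Well 1→Well 3 = (-2025, -148, 745.8).
Normal n = (Well 1→Well 2) × (Well 1→Well 3) = (-959367, -322814.4, -2668939).
So ∂z/∂E = −n_x/n_z = −0.359456323 and ∂z/∂N = −n_y/n_z = −0.120952333.
Intercept c from Well 1: -312.7 + 143665.71 + 490587.02 = 633940.02.
At (399926, 4053727): z = −143755.9 − 490307.7 + 633940.02 = -123.6 m.

-123.6 m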